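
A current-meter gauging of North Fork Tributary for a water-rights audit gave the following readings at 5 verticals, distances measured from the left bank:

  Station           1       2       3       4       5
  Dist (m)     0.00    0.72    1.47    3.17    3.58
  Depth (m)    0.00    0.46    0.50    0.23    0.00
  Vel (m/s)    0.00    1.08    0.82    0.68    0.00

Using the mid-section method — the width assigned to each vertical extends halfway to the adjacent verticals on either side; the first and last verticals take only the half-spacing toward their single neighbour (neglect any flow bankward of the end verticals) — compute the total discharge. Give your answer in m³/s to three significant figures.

1.03 m³/s

w_2 = (1.47 − 0.00)/2 = 0.735 m; q_2 = 1.08 × 0.46 × 0.735 = 0.3651 m³/s
w_3 = (3.17 − 0.72)/2 = 1.225 m; q_3 = 0.82 × 0.50 × 1.225 = 0.5023 m³/s
w_4 = (3.58 − 1.47)/2 = 1.055 m; q_4 = 0.68 × 0.23 × 1.055 = 0.1650 m³/s
Stations 1, 5 contribute zero (depth or velocity is 0).
Q = Σ qᵢ = 1.032 m³/s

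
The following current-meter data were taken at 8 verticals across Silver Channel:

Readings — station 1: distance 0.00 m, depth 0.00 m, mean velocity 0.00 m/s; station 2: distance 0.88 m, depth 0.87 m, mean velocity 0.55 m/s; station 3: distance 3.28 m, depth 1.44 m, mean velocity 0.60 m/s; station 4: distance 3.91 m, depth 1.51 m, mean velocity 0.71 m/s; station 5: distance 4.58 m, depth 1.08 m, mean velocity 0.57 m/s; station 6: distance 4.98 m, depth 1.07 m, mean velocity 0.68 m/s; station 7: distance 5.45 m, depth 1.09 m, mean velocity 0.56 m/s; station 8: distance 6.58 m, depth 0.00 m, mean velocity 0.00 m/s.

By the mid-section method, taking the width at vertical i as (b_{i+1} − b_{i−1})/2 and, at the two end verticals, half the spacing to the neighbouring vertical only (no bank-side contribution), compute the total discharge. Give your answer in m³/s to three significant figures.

3.92 m³/s

w_2 = (3.28 − 0.00)/2 = 1.64 m; q_2 = 0.55 × 0.87 × 1.64 = 0.7847 m³/s
w_3 = (3.91 − 0.88)/2 = 1.515 m; q_3 = 0.60 × 1.44 × 1.515 = 1.309 m³/s
w_4 = (4.58 − 3.28)/2 = 0.65 m; q_4 = 0.71 × 1.51 × 0.65 = 0.6969 m³/s
w_5 = (4.98 − 3.91)/2 = 0.535 m; q_5 = 0.57 × 1.08 × 0.535 = 0.3293 m³/s
w_6 = (5.45 − 4.58)/2 = 0.435 m; q_6 = 0.68 × 1.07 × 0.435 = 0.3165 m³/s
w_7 = (6.58 − 4.98)/2 = 0.8 m; q_7 = 0.56 × 1.09 × 0.8 = 0.4883 m³/s
Stations 1, 8 contribute zero (depth or velocity is 0).
Q = Σ qᵢ = 3.925 m³/s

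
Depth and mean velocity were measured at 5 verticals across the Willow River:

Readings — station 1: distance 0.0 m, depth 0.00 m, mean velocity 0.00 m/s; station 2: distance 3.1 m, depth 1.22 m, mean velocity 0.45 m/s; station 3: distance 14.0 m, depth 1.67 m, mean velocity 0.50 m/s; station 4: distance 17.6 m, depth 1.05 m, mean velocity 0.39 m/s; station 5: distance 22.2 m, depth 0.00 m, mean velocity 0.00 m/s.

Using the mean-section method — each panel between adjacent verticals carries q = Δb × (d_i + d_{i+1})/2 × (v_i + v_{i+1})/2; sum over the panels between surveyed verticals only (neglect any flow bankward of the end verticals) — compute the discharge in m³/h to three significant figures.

Panel 1-2: Δb = 3.1 m, d̄ = (0.00+1.22)/2 = 0.61, v̄ = (0.00+0.45)/2 = 0.225 → q = 3.1×0.61×0.225 = 0.4255 m³/s
Panel 2-3: Δb = 10.9 m, d̄ = (1.22+1.67)/2 = 1.445, v̄ = (0.45+0.50)/2 = 0.475 → q = 10.9×1.445×0.475 = 7.481 m³/s
Panel 3-4: Δb = 3.6 m, d̄ = (1.67+1.05)/2 = 1.36, v̄ = (0.50+0.39)/2 = 0.445 → q = 3.6×1.36×0.445 = 2.179 m³/s
Panel 4-5: Δb = 4.6 m, d̄ = (1.05+0.00)/2 = 0.525, v̄ = (0.39+0.00)/2 = 0.195 → q = 4.6×0.525×0.195 = 0.4709 m³/s
Q = Σ q = 10.56 m³/s
= 10.56 × 3600 = 38000 m³/h

38000 m³/h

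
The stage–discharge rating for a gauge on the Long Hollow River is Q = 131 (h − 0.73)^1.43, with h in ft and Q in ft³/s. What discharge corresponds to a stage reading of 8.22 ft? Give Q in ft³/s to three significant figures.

Q = 131 × (8.22 − 0.73)^1.43 = 131 × 7.49^1.43 = 2332 ft³/s

2330 ft³/s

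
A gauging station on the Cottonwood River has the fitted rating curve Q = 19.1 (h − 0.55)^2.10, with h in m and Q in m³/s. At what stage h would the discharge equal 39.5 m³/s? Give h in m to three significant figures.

h − h₀ = (Q/C)^(1/b) = (39.5/19.1)^(1/2.10) = 1.413 m
h = 0.55 + 1.413 = 1.963 m

1.96 m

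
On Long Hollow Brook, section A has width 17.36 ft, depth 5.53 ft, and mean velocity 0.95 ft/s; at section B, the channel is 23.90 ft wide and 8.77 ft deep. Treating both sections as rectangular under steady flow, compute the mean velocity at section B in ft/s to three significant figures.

Q = A₁V₁ = (17.36×5.53) × 0.95 = 91.20 ft³/s
A₂ = 23.90 × 8.77 = 209.6 ft²
V₂ = Q/A₂ = 91.20/209.6 = 0.4351 ft/s

0.435 ft/s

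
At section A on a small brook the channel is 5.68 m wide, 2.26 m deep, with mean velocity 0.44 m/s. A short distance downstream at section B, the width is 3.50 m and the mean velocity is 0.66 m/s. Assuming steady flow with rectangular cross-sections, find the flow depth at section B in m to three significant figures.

Q = A₁V₁ = (5.68×2.26) × 0.44 = 5.648 m³/s
d₂ = Q/(b₂ V₂) = 5.648/(3.50×0.66) = 2.445 m

2.45 m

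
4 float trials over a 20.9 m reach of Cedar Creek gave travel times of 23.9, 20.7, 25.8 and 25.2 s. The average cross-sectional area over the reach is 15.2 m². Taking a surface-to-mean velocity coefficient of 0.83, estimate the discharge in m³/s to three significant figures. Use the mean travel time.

11.0 m³/s

t̄ = (23.9 + 20.7 + 25.8 + 25.2) / 4 = 23.9 s
v_surface = L / t̄ = 20.9 / 23.9 = 0.8745 m/s
v_mean = 0.83 × 0.8745 = 0.7258 m/s
Q = A × v_mean = 15.2 × 0.7258 = 11.03 m³/s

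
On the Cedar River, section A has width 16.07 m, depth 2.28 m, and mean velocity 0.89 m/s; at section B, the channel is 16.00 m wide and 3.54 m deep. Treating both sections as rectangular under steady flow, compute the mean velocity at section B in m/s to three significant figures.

Q = A₁V₁ = (16.07×2.28) × 0.89 = 32.61 m³/s
A₂ = 16.00 × 3.54 = 56.64 m²
V₂ = Q/A₂ = 32.61/56.64 = 0.5757 m/s

0.576 m/s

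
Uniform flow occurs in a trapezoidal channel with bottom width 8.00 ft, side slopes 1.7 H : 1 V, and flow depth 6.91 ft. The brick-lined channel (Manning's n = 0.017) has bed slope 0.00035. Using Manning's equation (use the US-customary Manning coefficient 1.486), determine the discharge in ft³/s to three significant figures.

A = (b + z·y)·y = (8.00 + 1.7×6.91)×6.91 = 136.5 ft²
P = b + 2y√(1+z²) = 8.00 + 2×6.91×√(1+1.7²) = 35.26 ft
R = A/P = 136.5/35.26 = 3.870 ft
Q = (1.486/n)·A·R^(2/3)·S^(1/2) = (1.486/0.017) × 136.5 × 3.870^(2/3) × 0.00035^(1/2) = 550.1 ft³/s

550 ft³/s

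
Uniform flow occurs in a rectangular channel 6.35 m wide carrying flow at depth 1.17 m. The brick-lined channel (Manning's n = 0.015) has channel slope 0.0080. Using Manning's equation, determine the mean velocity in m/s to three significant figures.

A = b·y = 6.35 × 1.17 = 7.430 m²
P = b + 2y = 6.35 + 2×1.17 = 8.690 m
R = A/P = 7.430/8.690 = 0.8549 m
Q = (1/n)·A·R^(2/3)·S^(1/2) = (1/0.015) × 7.430 × 0.8549^(2/3) × 0.0080^(1/2) = 39.91 m³/s
V = Q/A = 39.91/7.430 = 5.371 m/s

5.37 m/s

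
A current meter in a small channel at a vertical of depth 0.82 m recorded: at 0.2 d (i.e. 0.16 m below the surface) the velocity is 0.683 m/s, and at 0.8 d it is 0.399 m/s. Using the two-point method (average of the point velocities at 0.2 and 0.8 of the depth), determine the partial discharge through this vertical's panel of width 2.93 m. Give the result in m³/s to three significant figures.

1.30 m³/s

v̄ = (0.683 + 0.399) / 2 = 0.5410 m/s
q = v̄ × d × w = 0.5410 × 0.82 × 2.93 = 1.300 m³/s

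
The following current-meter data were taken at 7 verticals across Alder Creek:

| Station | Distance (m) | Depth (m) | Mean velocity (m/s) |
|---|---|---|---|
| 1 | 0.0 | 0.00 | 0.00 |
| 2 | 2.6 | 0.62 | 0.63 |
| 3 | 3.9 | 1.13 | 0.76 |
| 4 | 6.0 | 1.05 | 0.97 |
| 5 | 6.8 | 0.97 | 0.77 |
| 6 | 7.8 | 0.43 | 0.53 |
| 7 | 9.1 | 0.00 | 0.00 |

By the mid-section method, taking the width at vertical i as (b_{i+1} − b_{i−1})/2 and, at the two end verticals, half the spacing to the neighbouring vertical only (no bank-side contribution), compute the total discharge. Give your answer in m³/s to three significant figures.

w_2 = (3.9 − 0.0)/2 = 1.95 m; q_2 = 0.63 × 0.62 × 1.95 = 0.7617 m³/s
w_3 = (6.0 − 2.6)/2 = 1.7 m; q_3 = 0.76 × 1.13 × 1.7 = 1.460 m³/s
w_4 = (6.8 − 3.9)/2 = 1.45 m; q_4 = 0.97 × 1.05 × 1.45 = 1.477 m³/s
w_5 = (7.8 − 6.0)/2 = 0.9 m; q_5 = 0.77 × 0.97 × 0.9 = 0.6722 m³/s
w_6 = (9.1 − 6.8)/2 = 1.15 m; q_6 = 0.53 × 0.43 × 1.15 = 0.2621 m³/s
Stations 1, 7 contribute zero (depth or velocity is 0).
Q = Σ qᵢ = 4.633 m³/s

4.63 m³/s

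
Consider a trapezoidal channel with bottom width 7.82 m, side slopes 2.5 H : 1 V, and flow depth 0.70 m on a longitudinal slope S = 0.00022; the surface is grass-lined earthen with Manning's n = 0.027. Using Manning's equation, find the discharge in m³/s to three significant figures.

A = (b + z·y)·y = (7.82 + 2.5×0.70)×0.70 = 6.699 m²
P = b + 2y√(1+z²) = 7.82 + 2×0.70×√(1+2.5²) = 11.59 m
R = A/P = 6.699/11.59 = 0.5780 m
Q = (1/n)·A·R^(2/3)·S^(1/2) = (1/0.027) × 6.699 × 0.5780^(2/3) × 0.00022^(1/2) = 2.554 m³/s

2.55 m³/s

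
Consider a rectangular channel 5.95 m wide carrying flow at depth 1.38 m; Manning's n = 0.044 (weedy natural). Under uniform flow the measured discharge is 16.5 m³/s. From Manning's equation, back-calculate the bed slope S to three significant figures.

A = b·y = 5.95 × 1.38 = 8.211 m²
P = b + 2y = 5.95 + 2×1.38 = 8.710 m
R = A/P = 8.211/8.710 = 0.9427 m
S = (Q·n / (1·A·R^(2/3)))² = (16.5×0.044 / (1×8.211×0.9614))² = 0.008458

0.00846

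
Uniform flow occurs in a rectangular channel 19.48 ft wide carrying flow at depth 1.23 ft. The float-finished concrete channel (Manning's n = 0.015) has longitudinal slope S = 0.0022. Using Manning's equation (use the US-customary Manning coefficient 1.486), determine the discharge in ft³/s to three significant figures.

118 ft³/s

A = b·y = 19.48 × 1.23 = 23.96 ft²
P = b + 2y = 19.48 + 2×1.23 = 21.94 ft
R = A/P = 23.96/21.94 = 1.092 ft
Q = (1.486/n)·A·R^(2/3)·S^(1/2) = (1.486/0.015) × 23.96 × 1.092^(2/3) × 0.0022^(1/2) = 118.1 ft³/s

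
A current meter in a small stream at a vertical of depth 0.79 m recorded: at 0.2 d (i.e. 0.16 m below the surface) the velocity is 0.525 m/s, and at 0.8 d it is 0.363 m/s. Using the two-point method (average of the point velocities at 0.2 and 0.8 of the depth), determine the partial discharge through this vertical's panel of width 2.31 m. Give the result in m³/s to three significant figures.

0.810 m³/s

v̄ = (0.525 + 0.363) / 2 = 0.4440 m/s
q = v̄ × d × w = 0.4440 × 0.79 × 2.31 = 0.8103 m³/s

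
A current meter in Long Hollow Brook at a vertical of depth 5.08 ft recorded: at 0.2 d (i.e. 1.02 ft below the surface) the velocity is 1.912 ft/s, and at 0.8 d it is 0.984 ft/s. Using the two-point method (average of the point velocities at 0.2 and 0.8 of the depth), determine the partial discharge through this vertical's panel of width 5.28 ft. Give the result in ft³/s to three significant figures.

38.8 ft³/s

v̄ = (1.912 + 0.984) / 2 = 1.448 ft/s
q = v̄ × d × w = 1.448 × 5.08 × 5.28 = 38.84 ft³/s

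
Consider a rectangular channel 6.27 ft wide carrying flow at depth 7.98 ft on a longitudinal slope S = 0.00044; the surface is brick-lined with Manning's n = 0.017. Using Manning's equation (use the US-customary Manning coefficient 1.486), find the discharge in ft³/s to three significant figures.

A = b·y = 6.27 × 7.98 = 50.03 ft²
P = b + 2y = 6.27 + 2×7.98 = 22.23 ft
R = A/P = 50.03/22.23 = 2.251 ft
Q = (1.486/n)·A·R^(2/3)·S^(1/2) = (1.486/0.017) × 50.03 × 2.251^(2/3) × 0.00044^(1/2) = 157.6 ft³/s

158 ft³/s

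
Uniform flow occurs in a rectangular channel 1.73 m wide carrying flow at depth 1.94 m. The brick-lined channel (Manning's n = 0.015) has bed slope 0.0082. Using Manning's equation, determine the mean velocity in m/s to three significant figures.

4.29 m/s

A = b·y = 1.73 × 1.94 = 3.356 m²
P = b + 2y = 1.73 + 2×1.94 = 5.610 m
R = A/P = 3.356/5.610 = 0.5983 m
Q = (1/n)·A·R^(2/3)·S^(1/2) = (1/0.015) × 3.356 × 0.5983^(2/3) × 0.0082^(1/2) = 14.39 m³/s
V = Q/A = 14.39/3.356 = 4.286 m/s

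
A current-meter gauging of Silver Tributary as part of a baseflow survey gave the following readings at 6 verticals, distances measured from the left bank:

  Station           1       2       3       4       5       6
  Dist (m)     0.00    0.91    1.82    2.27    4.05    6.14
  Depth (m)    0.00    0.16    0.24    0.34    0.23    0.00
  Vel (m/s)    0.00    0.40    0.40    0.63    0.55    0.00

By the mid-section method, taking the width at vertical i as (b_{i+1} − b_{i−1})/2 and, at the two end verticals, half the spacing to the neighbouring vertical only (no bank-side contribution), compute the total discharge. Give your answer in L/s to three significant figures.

w_2 = (1.82 − 0.00)/2 = 0.91 m; q_2 = 0.40 × 0.16 × 0.91 = 0.05824 m³/s
w_3 = (2.27 − 0.91)/2 = 0.68 m; q_3 = 0.40 × 0.24 × 0.68 = 0.06528 m³/s
w_4 = (4.05 − 1.82)/2 = 1.115 m; q_4 = 0.63 × 0.34 × 1.115 = 0.2388 m³/s
w_5 = (6.14 − 2.27)/2 = 1.935 m; q_5 = 0.55 × 0.23 × 1.935 = 0.2448 m³/s
Stations 1, 6 contribute zero (depth or velocity is 0).
Q = Σ qᵢ = 0.6071 m³/s
= 0.6071 × 1000 = 607.1 L/s

607 L/s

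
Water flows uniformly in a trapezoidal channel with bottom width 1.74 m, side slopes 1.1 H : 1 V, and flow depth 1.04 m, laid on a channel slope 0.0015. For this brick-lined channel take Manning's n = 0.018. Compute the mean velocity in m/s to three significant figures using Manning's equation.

1.57 m/s

A = (b + z·y)·y = (1.74 + 1.1×1.04)×1.04 = 2.999 m²
P = b + 2y√(1+z²) = 1.74 + 2×1.04×√(1+1.1²) = 4.832 m
R = A/P = 2.999/4.832 = 0.6207 m
Q = (1/n)·A·R^(2/3)·S^(1/2) = (1/0.018) × 2.999 × 0.6207^(2/3) × 0.0015^(1/2) = 4.696 m³/s
V = Q/A = 4.696/2.999 = 1.566 m/s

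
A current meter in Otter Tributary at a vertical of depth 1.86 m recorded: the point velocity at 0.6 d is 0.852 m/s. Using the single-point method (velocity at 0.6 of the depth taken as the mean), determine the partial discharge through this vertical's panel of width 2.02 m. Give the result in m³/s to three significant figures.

v̄ = v₀.₆ = 0.852 m/s
q = v̄ × d × w = 0.8520 × 1.86 × 2.02 = 3.201 m³/s

3.20 m³/s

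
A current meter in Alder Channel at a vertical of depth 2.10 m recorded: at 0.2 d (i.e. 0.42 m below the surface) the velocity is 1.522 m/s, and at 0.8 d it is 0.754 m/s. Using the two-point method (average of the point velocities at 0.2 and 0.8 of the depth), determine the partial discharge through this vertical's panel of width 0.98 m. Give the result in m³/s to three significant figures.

2.34 m³/s

v̄ = (1.522 + 0.754) / 2 = 1.138 m/s
q = v̄ × d × w = 1.138 × 2.10 × 0.98 = 2.342 m³/s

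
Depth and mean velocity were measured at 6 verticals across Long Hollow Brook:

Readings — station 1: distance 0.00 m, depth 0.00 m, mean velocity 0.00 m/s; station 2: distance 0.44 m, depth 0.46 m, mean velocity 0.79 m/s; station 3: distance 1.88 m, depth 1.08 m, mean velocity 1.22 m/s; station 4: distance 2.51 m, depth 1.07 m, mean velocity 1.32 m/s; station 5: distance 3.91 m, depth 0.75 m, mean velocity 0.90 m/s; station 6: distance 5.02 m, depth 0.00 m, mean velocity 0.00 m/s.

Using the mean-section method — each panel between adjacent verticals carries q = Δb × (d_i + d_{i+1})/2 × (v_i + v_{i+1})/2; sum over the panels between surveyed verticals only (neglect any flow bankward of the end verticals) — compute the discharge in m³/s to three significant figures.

3.62 m³/s

Panel 1-2: Δb = 0.44 m, d̄ = (0.00+0.46)/2 = 0.23, v̄ = (0.00+0.79)/2 = 0.395 → q = 0.44×0.23×0.395 = 0.03997 m³/s
Panel 2-3: Δb = 1.44 m, d̄ = (0.46+1.08)/2 = 0.77, v̄ = (0.79+1.22)/2 = 1.005 → q = 1.44×0.77×1.005 = 1.114 m³/s
Panel 3-4: Δb = 0.63 m, d̄ = (1.08+1.07)/2 = 1.075, v̄ = (1.22+1.32)/2 = 1.27 → q = 0.63×1.075×1.27 = 0.8601 m³/s
Panel 4-5: Δb = 1.4 m, d̄ = (1.07+0.75)/2 = 0.91, v̄ = (1.32+0.90)/2 = 1.11 → q = 1.4×0.91×1.11 = 1.414 m³/s
Panel 5-6: Δb = 1.11 m, d̄ = (0.75+0.00)/2 = 0.375, v̄ = (0.90+0.00)/2 = 0.45 → q = 1.11×0.375×0.45 = 0.1873 m³/s
Q = Σ q = 3.616 m³/s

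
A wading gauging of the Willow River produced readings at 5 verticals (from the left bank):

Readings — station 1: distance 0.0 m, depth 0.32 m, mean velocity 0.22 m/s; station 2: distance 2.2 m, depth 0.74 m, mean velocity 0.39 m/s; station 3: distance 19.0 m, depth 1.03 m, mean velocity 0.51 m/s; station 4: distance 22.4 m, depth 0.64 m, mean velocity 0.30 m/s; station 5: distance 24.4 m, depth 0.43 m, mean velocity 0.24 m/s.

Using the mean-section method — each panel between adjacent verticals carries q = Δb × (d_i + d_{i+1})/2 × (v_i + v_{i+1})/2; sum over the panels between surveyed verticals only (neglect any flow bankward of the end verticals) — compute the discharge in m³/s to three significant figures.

8.48 m³/s

Panel 1-2: Δb = 2.2 m, d̄ = (0.32+0.74)/2 = 0.53, v̄ = (0.22+0.39)/2 = 0.305 → q = 2.2×0.53×0.305 = 0.3556 m³/s
Panel 2-3: Δb = 16.8 m, d̄ = (0.74+1.03)/2 = 0.885, v̄ = (0.39+0.51)/2 = 0.45 → q = 16.8×0.885×0.45 = 6.691 m³/s
Panel 3-4: Δb = 3.4 m, d̄ = (1.03+0.64)/2 = 0.835, v̄ = (0.51+0.30)/2 = 0.405 → q = 3.4×0.835×0.405 = 1.150 m³/s
Panel 4-5: Δb = 2 m, d̄ = (0.64+0.43)/2 = 0.535, v̄ = (0.30+0.24)/2 = 0.27 → q = 2×0.535×0.27 = 0.2889 m³/s
Q = Σ q = 8.485 m³/s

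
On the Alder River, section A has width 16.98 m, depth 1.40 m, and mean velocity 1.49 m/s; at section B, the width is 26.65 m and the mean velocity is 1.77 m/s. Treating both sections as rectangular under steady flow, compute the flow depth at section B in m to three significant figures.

0.751 m

Q = A₁V₁ = (16.98×1.40) × 1.49 = 35.42 m³/s
d₂ = Q/(b₂ V₂) = 35.42/(26.65×1.77) = 0.7509 m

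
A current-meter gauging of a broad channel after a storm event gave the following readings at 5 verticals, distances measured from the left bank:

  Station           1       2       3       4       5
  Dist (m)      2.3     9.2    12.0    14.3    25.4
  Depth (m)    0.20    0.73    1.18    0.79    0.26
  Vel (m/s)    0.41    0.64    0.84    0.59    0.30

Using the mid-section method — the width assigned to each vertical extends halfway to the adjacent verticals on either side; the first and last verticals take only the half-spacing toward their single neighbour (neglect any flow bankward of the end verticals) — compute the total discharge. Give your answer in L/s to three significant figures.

8630 L/s

w_1 = (9.2 − 2.3)/2 = 3.45 m; q_1 = 0.41 × 0.20 × 3.45 = 0.2829 m³/s
w_2 = (12.0 − 2.3)/2 = 4.85 m; q_2 = 0.64 × 0.73 × 4.85 = 2.266 m³/s
w_3 = (14.3 − 9.2)/2 = 2.55 m; q_3 = 0.84 × 1.18 × 2.55 = 2.528 m³/s
w_4 = (25.4 − 12.0)/2 = 6.7 m; q_4 = 0.59 × 0.79 × 6.7 = 3.123 m³/s
w_5 = (25.4 − 14.3)/2 = 5.55 m; q_5 = 0.30 × 0.26 × 5.55 = 0.4329 m³/s
Q = Σ qᵢ = 8.632 m³/s
= 8.632 × 1000 = 8632 L/s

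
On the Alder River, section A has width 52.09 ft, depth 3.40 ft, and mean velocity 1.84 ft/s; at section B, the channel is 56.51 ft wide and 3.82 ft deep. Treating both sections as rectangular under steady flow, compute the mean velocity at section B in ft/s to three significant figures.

Q = A₁V₁ = (52.09×3.40) × 1.84 = 325.9 ft³/s
A₂ = 56.51 × 3.82 = 215.9 ft²
V₂ = Q/A₂ = 325.9/215.9 = 1.510 ft/s

1.51 ft/s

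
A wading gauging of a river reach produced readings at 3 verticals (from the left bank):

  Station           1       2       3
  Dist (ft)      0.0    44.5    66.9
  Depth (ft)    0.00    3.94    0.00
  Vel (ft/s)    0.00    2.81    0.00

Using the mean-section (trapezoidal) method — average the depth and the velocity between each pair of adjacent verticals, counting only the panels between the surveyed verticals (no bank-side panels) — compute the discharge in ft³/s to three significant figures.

Panel 1-2: Δb = 44.5 ft, d̄ = (0.00+3.94)/2 = 1.97, v̄ = (0.00+2.81)/2 = 1.405 → q = 44.5×1.97×1.405 = 123.2 ft³/s
Panel 2-3: Δb = 22.4 ft, d̄ = (3.94+0.00)/2 = 1.97, v̄ = (2.81+0.00)/2 = 1.405 → q = 22.4×1.97×1.405 = 62.00 ft³/s
Q = Σ q = 185.2 ft³/s

185 ft³/s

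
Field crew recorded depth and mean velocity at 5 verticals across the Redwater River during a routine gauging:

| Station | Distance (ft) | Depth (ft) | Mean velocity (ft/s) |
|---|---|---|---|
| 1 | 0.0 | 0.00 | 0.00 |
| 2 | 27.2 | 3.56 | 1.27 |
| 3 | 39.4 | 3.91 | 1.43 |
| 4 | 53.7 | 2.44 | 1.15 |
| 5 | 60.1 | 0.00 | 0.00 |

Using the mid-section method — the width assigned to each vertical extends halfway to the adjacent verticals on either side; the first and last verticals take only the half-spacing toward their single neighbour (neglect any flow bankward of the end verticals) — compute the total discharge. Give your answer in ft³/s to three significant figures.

w_2 = (39.4 − 0.0)/2 = 19.7 ft; q_2 = 1.27 × 3.56 × 19.7 = 89.07 ft³/s
w_3 = (53.7 − 27.2)/2 = 13.25 ft; q_3 = 1.43 × 3.91 × 13.25 = 74.08 ft³/s
w_4 = (60.1 − 39.4)/2 = 10.35 ft; q_4 = 1.15 × 2.44 × 10.35 = 29.04 ft³/s
Stations 1, 5 contribute zero (depth or velocity is 0).
Q = Σ qᵢ = 192.2 ft³/s

192 ft³/s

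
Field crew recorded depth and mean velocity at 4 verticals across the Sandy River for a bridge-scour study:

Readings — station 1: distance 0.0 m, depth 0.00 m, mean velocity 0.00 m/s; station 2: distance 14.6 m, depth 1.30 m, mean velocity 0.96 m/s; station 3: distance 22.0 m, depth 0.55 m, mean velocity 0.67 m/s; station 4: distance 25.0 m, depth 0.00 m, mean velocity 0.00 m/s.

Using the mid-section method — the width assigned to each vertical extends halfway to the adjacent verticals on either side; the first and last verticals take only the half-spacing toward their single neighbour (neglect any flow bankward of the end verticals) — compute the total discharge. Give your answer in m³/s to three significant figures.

w_2 = (22.0 − 0.0)/2 = 11 m; q_2 = 0.96 × 1.30 × 11 = 13.73 m³/s
w_3 = (25.0 − 14.6)/2 = 5.2 m; q_3 = 0.67 × 0.55 × 5.2 = 1.916 m³/s
Stations 1, 4 contribute zero (depth or velocity is 0).
Q = Σ qᵢ = 15.64 m³/s

15.6 m³/s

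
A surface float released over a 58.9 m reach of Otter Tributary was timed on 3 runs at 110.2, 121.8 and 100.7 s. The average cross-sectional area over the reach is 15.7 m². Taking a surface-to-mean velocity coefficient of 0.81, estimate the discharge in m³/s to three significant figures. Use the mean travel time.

t̄ = (110.2 + 121.8 + 100.7) / 3 = 110.9 s
v_surface = L / t̄ = 58.9 / 110.9 = 0.5311 m/s
v_mean = 0.81 × 0.5311 = 0.4302 m/s
Q = A × v_mean = 15.7 × 0.4302 = 6.754 m³/s

6.75 m³/s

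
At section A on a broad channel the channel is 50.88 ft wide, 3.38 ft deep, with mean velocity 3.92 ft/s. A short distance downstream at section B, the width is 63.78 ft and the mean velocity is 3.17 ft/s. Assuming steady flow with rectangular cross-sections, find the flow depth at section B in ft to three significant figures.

3.33 ft

Q = A₁V₁ = (50.88×3.38) × 3.92 = 674.1 ft³/s
d₂ = Q/(b₂ V₂) = 674.1/(63.78×3.17) = 3.334 ft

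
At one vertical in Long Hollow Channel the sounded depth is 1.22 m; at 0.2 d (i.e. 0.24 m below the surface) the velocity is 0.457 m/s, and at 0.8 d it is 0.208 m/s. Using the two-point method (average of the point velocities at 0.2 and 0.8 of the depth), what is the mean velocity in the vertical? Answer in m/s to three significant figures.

0.333 m/s

v̄ = (0.457 + 0.208) / 2 = 0.3325 m/s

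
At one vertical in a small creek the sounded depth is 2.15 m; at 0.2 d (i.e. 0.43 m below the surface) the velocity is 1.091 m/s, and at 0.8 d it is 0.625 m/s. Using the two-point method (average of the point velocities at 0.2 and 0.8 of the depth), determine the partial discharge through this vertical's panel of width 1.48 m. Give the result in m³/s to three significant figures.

2.73 m³/s

v̄ = (1.091 + 0.625) / 2 = 0.8580 m/s
q = v̄ × d × w = 0.8580 × 2.15 × 1.48 = 2.730 m³/s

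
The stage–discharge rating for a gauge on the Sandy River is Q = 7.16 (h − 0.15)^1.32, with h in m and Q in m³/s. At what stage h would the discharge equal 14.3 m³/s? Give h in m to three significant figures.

h − h₀ = (Q/C)^(1/b) = (14.3/7.16)^(1/1.32) = 1.689 m
h = 0.15 + 1.689 = 1.839 m

1.84 m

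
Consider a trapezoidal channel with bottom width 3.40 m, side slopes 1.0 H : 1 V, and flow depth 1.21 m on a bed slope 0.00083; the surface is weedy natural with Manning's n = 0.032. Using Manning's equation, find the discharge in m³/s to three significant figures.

4.39 m³/s

A = (b + z·y)·y = (3.40 + 1.0×1.21)×1.21 = 5.578 m²
P = b + 2y√(1+z²) = 3.40 + 2×1.21×√(1+1.0²) = 6.822 m
R = A/P = 5.578/6.822 = 0.8176 m
Q = (1/n)·A·R^(2/3)·S^(1/2) = (1/0.032) × 5.578 × 0.8176^(2/3) × 0.00083^(1/2) = 4.391 m³/s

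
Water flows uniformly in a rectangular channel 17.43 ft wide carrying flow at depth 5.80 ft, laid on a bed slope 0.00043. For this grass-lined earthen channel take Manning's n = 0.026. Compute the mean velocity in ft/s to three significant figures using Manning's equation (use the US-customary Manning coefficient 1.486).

2.72 ft/s

A = b·y = 17.43 × 5.80 = 101.1 ft²
P = b + 2y = 17.43 + 2×5.80 = 29.03 ft
R = A/P = 101.1/29.03 = 3.482 ft
Q = (1.486/n)·A·R^(2/3)·S^(1/2) = (1.486/0.026) × 101.1 × 3.482^(2/3) × 0.00043^(1/2) = 275.3 ft³/s
V = Q/A = 275.3/101.1 = 2.723 ft/s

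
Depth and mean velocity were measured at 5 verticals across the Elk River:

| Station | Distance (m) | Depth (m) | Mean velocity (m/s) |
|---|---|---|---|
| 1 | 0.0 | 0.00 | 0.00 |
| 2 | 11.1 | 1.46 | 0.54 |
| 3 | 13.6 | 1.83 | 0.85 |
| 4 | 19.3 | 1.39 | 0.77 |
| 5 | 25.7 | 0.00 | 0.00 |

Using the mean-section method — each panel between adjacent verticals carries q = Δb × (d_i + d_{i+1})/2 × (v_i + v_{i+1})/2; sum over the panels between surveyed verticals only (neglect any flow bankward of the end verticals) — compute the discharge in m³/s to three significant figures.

Panel 1-2: Δb = 11.1 m, d̄ = (0.00+1.46)/2 = 0.73, v̄ = (0.00+0.54)/2 = 0.27 → q = 11.1×0.73×0.27 = 2.188 m³/s
Panel 2-3: Δb = 2.5 m, d̄ = (1.46+1.83)/2 = 1.645, v̄ = (0.54+0.85)/2 = 0.695 → q = 2.5×1.645×0.695 = 2.858 m³/s
Panel 3-4: Δb = 5.7 m, d̄ = (1.83+1.39)/2 = 1.61, v̄ = (0.85+0.77)/2 = 0.81 → q = 5.7×1.61×0.81 = 7.433 m³/s
Panel 4-5: Δb = 6.4 m, d̄ = (1.39+0.00)/2 = 0.695, v̄ = (0.77+0.00)/2 = 0.385 → q = 6.4×0.695×0.385 = 1.712 m³/s
Q = Σ q = 14.19 m³/s

14.2 m³/s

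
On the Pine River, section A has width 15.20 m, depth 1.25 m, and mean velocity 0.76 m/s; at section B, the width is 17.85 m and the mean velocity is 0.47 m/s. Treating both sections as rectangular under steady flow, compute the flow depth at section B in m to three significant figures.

Q = A₁V₁ = (15.20×1.25) × 0.76 = 14.44 m³/s
d₂ = Q/(b₂ V₂) = 14.44/(17.85×0.47) = 1.721 m

1.72 m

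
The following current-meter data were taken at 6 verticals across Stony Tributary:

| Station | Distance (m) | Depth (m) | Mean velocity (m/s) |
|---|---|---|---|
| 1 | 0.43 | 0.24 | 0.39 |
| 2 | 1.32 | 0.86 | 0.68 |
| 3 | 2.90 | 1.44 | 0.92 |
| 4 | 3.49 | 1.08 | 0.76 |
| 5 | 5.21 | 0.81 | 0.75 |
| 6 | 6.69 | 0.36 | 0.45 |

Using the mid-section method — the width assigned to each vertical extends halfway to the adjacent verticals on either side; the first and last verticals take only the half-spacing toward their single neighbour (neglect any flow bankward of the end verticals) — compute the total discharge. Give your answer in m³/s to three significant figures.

w_1 = (1.32 − 0.43)/2 = 0.445 m; q_1 = 0.39 × 0.24 × 0.445 = 0.04165 m³/s
w_2 = (2.90 − 0.43)/2 = 1.235 m; q_2 = 0.68 × 0.86 × 1.235 = 0.7222 m³/s
w_3 = (3.49 − 1.32)/2 = 1.085 m; q_3 = 0.92 × 1.44 × 1.085 = 1.437 m³/s
w_4 = (5.21 − 2.90)/2 = 1.155 m; q_4 = 0.76 × 1.08 × 1.155 = 0.9480 m³/s
w_5 = (6.69 − 3.49)/2 = 1.6 m; q_5 = 0.75 × 0.81 × 1.6 = 0.9720 m³/s
w_6 = (6.69 − 5.21)/2 = 0.74 m; q_6 = 0.45 × 0.36 × 0.74 = 0.1199 m³/s
Q = Σ qᵢ = 4.241 m³/s

4.24 m³/s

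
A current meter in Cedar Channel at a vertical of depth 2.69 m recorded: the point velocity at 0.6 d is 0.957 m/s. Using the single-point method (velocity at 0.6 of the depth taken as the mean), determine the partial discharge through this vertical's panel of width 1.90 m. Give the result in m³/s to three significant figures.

4.89 m³/s

v̄ = v₀.₆ = 0.957 m/s
q = v̄ × d × w = 0.9570 × 2.69 × 1.90 = 4.891 m³/s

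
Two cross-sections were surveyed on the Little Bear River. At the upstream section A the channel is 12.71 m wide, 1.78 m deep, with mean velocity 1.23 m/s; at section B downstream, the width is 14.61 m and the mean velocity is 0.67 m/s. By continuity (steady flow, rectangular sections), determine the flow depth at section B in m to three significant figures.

2.84 m

Q = A₁V₁ = (12.71×1.78) × 1.23 = 27.83 m³/s
d₂ = Q/(b₂ V₂) = 27.83/(14.61×0.67) = 2.843 m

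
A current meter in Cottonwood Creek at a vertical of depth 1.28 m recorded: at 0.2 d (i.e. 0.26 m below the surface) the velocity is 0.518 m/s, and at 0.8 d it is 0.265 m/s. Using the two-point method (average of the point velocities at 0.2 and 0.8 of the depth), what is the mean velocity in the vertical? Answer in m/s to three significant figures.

0.392 m/s

v̄ = (0.518 + 0.265) / 2 = 0.3915 m/s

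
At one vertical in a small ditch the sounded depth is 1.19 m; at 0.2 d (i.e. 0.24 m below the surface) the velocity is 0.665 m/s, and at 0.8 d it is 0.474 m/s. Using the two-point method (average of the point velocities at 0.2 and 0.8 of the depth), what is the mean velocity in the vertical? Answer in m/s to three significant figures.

0.570 m/s

v̄ = (0.665 + 0.474) / 2 = 0.5695 m/s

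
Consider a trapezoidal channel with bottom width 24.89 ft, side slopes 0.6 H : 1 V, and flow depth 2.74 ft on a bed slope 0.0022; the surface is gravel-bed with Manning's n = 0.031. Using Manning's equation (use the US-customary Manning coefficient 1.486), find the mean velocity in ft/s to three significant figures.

A = (b + z·y)·y = (24.89 + 0.6×2.74)×2.74 = 72.70 ft²
P = b + 2y√(1+z²) = 24.89 + 2×2.74×√(1+0.6²) = 31.28 ft
R = A/P = 72.70/31.28 = 2.324 ft
Q = (1.486/n)·A·R^(2/3)·S^(1/2) = (1.486/0.031) × 72.70 × 2.324^(2/3) × 0.0022^(1/2) = 286.8 ft³/s
V = Q/A = 286.8/72.70 = 3.945 ft/s

3.95 ft/s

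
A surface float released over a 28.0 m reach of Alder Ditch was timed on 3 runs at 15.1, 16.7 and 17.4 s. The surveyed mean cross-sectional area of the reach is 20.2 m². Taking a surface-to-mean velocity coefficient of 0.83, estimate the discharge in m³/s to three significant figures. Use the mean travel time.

28.6 m³/s

t̄ = (15.1 + 16.7 + 17.4) / 3 = 16.4 s
v_surface = L / t̄ = 28.0 / 16.4 = 1.707 m/s
v_mean = 0.83 × 1.707 = 1.417 m/s
Q = A × v_mean = 20.2 × 1.417 = 28.62 m³/s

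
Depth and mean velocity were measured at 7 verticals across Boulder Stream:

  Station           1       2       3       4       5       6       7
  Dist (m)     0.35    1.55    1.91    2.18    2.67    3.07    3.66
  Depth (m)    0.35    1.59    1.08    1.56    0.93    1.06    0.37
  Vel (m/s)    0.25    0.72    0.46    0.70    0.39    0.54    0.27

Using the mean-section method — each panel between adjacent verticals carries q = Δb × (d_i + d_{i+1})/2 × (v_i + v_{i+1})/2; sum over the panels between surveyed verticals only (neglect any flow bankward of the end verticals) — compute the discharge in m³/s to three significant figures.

1.74 m³/s

Panel 1-2: Δb = 1.2 m, d̄ = (0.35+1.59)/2 = 0.97, v̄ = (0.25+0.72)/2 = 0.485 → q = 1.2×0.97×0.485 = 0.5645 m³/s
Panel 2-3: Δb = 0.36 m, d̄ = (1.59+1.08)/2 = 1.335, v̄ = (0.72+0.46)/2 = 0.59 → q = 0.36×1.335×0.59 = 0.2836 m³/s
Panel 3-4: Δb = 0.27 m, d̄ = (1.08+1.56)/2 = 1.32, v̄ = (0.46+0.70)/2 = 0.58 → q = 0.27×1.32×0.58 = 0.2067 m³/s
Panel 4-5: Δb = 0.49 m, d̄ = (1.56+0.93)/2 = 1.245, v̄ = (0.70+0.39)/2 = 0.545 → q = 0.49×1.245×0.545 = 0.3325 m³/s
Panel 5-6: Δb = 0.4 m, d̄ = (0.93+1.06)/2 = 0.995, v̄ = (0.39+0.54)/2 = 0.465 → q = 0.4×0.995×0.465 = 0.1851 m³/s
Panel 6-7: Δb = 0.59 m, d̄ = (1.06+0.37)/2 = 0.715, v̄ = (0.54+0.27)/2 = 0.405 → q = 0.59×0.715×0.405 = 0.1708 m³/s
Q = Σ q = 1.743 m³/s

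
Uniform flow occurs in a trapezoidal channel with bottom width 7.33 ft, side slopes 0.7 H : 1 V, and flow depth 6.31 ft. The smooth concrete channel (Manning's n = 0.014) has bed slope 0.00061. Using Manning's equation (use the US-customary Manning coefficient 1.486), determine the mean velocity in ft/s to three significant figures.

A = (b + z·y)·y = (7.33 + 0.7×6.31)×6.31 = 74.12 ft²
P = b + 2y√(1+z²) = 7.33 + 2×6.31×√(1+0.7²) = 22.73 ft
R = A/P = 74.12/22.73 = 3.260 ft
Q = (1.486/n)·A·R^(2/3)·S^(1/2) = (1.486/0.014) × 74.12 × 3.260^(2/3) × 0.00061^(1/2) = 427.3 ft³/s
V = Q/A = 427.3/74.12 = 5.764 ft/s

5.76 ft/s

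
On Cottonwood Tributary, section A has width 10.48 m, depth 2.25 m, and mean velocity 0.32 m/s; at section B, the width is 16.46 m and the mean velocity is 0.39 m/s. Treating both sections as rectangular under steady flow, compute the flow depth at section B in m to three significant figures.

1.18 m

Q = A₁V₁ = (10.48×2.25) × 0.32 = 7.546 m³/s
d₂ = Q/(b₂ V₂) = 7.546/(16.46×0.39) = 1.175 m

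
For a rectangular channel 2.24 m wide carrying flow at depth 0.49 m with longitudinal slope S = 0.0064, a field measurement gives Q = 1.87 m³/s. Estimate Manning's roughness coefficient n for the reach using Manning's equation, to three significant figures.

A = b·y = 2.24 × 0.49 = 1.098 m²
P = b + 2y = 2.24 + 2×0.49 = 3.220 m
R = A/P = 1.098/3.220 = 0.3409 m
n = (1/Q)·A·R^(2/3)·S^(1/2) = (1/1.87) × 1.098 × 0.4880 × 0.08000 = 0.02291

0.0229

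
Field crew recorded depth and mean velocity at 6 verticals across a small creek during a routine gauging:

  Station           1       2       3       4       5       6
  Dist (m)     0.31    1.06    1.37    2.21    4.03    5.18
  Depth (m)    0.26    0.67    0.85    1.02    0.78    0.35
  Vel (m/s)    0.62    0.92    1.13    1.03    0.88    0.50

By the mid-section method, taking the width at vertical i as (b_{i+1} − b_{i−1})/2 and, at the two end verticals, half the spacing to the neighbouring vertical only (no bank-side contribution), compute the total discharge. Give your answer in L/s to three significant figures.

w_1 = (1.06 − 0.31)/2 = 0.375 m; q_1 = 0.62 × 0.26 × 0.375 = 0.06045 m³/s
w_2 = (1.37 − 0.31)/2 = 0.53 m; q_2 = 0.92 × 0.67 × 0.53 = 0.3267 m³/s
w_3 = (2.21 − 1.06)/2 = 0.575 m; q_3 = 1.13 × 0.85 × 0.575 = 0.5523 m³/s
w_4 = (4.03 − 1.37)/2 = 1.33 m; q_4 = 1.03 × 1.02 × 1.33 = 1.397 m³/s
w_5 = (5.18 − 2.21)/2 = 1.485 m; q_5 = 0.88 × 0.78 × 1.485 = 1.019 m³/s
w_6 = (5.18 − 4.03)/2 = 0.575 m; q_6 = 0.50 × 0.35 × 0.575 = 0.1006 m³/s
Q = Σ qᵢ = 3.457 m³/s
= 3.457 × 1000 = 3457 L/s

3460 L/s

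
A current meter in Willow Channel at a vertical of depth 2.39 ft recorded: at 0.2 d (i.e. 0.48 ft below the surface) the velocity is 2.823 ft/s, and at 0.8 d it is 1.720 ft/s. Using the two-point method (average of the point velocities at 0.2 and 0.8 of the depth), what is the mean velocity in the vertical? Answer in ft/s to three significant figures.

v̄ = (2.823 + 1.720) / 2 = 2.272 ft/s

2.27 ft/s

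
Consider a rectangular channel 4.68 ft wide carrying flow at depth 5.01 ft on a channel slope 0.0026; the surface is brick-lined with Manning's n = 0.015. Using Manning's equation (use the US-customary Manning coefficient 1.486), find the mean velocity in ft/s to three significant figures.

A = b·y = 4.68 × 5.01 = 23.45 ft²
P = b + 2y = 4.68 + 2×5.01 = 14.70 ft
R = A/P = 23.45/14.70 = 1.595 ft
Q = (1.486/n)·A·R^(2/3)·S^(1/2) = (1.486/0.015) × 23.45 × 1.595^(2/3) × 0.0026^(1/2) = 161.7 ft³/s
V = Q/A = 161.7/23.45 = 6.896 ft/s

6.90 ft/s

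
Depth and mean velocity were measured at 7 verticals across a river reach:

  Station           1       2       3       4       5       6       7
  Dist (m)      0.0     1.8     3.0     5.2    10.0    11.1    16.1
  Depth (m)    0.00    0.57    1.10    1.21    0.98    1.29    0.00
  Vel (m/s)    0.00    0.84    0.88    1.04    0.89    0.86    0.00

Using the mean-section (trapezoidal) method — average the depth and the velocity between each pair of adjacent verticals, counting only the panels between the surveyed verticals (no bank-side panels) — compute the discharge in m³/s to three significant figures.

Panel 1-2: Δb = 1.8 m, d̄ = (0.00+0.57)/2 = 0.285, v̄ = (0.00+0.84)/2 = 0.42 → q = 1.8×0.285×0.42 = 0.2155 m³/s
Panel 2-3: Δb = 1.2 m, d̄ = (0.57+1.10)/2 = 0.835, v̄ = (0.84+0.88)/2 = 0.86 → q = 1.2×0.835×0.86 = 0.8617 m³/s
Panel 3-4: Δb = 2.2 m, d̄ = (1.10+1.21)/2 = 1.155, v̄ = (0.88+1.04)/2 = 0.96 → q = 2.2×1.155×0.96 = 2.439 m³/s
Panel 4-5: Δb = 4.8 m, d̄ = (1.21+0.98)/2 = 1.095, v̄ = (1.04+0.89)/2 = 0.965 → q = 4.8×1.095×0.965 = 5.072 m³/s
Panel 5-6: Δb = 1.1 m, d̄ = (0.98+1.29)/2 = 1.135, v̄ = (0.89+0.86)/2 = 0.875 → q = 1.1×1.135×0.875 = 1.092 m³/s
Panel 6-7: Δb = 5 m, d̄ = (1.29+0.00)/2 = 0.645, v̄ = (0.86+0.00)/2 = 0.43 → q = 5×0.645×0.43 = 1.387 m³/s
Q = Σ q = 11.07 m³/s

11.1 m³/s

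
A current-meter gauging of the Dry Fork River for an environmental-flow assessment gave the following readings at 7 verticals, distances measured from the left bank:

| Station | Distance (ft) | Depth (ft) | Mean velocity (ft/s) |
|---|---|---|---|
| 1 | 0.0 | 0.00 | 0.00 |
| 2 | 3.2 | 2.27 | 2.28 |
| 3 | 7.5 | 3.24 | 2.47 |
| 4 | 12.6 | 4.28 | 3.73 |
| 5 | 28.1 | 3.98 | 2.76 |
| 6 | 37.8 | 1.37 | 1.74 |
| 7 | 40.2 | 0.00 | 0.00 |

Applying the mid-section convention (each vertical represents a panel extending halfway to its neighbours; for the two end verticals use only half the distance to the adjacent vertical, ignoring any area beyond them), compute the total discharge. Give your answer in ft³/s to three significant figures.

w_2 = (7.5 − 0.0)/2 = 3.75 ft; q_2 = 2.28 × 2.27 × 3.75 = 19.41 ft³/s
w_3 = (12.6 − 3.2)/2 = 4.7 ft; q_3 = 2.47 × 3.24 × 4.7 = 37.61 ft³/s
w_4 = (28.1 − 7.5)/2 = 10.3 ft; q_4 = 3.73 × 4.28 × 10.3 = 164.4 ft³/s
w_5 = (37.8 − 12.6)/2 = 12.6 ft; q_5 = 2.76 × 3.98 × 12.6 = 138.4 ft³/s
w_6 = (40.2 − 28.1)/2 = 6.05 ft; q_6 = 1.74 × 1.37 × 6.05 = 14.42 ft³/s
Stations 1, 7 contribute zero (depth or velocity is 0).
Q = Σ qᵢ = 374.3 ft³/s

374 ft³/s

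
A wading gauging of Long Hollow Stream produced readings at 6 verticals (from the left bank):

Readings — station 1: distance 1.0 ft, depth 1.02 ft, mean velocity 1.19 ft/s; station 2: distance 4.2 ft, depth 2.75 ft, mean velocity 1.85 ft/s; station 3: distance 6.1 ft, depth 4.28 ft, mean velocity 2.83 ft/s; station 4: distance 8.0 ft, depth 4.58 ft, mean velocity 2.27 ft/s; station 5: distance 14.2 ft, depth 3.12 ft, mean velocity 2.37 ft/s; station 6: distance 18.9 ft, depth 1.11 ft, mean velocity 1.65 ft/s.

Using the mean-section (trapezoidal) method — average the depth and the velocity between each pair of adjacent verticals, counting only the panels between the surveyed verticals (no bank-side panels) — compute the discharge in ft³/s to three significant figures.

Panel 1-2: Δb = 3.2 ft, d̄ = (1.02+2.75)/2 = 1.885, v̄ = (1.19+1.85)/2 = 1.52 → q = 3.2×1.885×1.52 = 9.169 ft³/s
Panel 2-3: Δb = 1.9 ft, d̄ = (2.75+4.28)/2 = 3.515, v̄ = (1.85+2.83)/2 = 2.34 → q = 1.9×3.515×2.34 = 15.63 ft³/s
Panel 3-4: Δb = 1.9 ft, d̄ = (4.28+4.58)/2 = 4.43, v̄ = (2.83+2.27)/2 = 2.55 → q = 1.9×4.43×2.55 = 21.46 ft³/s
Panel 4-5: Δb = 6.2 ft, d̄ = (4.58+3.12)/2 = 3.85, v̄ = (2.27+2.37)/2 = 2.32 → q = 6.2×3.85×2.32 = 55.38 ft³/s
Panel 5-6: Δb = 4.7 ft, d̄ = (3.12+1.11)/2 = 2.115, v̄ = (2.37+1.65)/2 = 2.01 → q = 4.7×2.115×2.01 = 19.98 ft³/s
Q = Σ q = 121.6 ft³/s

122 ft³/s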